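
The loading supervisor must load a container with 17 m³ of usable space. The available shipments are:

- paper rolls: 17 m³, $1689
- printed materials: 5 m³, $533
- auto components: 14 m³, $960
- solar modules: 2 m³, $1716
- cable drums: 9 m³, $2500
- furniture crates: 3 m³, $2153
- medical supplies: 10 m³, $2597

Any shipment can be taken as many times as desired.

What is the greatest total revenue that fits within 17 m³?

14165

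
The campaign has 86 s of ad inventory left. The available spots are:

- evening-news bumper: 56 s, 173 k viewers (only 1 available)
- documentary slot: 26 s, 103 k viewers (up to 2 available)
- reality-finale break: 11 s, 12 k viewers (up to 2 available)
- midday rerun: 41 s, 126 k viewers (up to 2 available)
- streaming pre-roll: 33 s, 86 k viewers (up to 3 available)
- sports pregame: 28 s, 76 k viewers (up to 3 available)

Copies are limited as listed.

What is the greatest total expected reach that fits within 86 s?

292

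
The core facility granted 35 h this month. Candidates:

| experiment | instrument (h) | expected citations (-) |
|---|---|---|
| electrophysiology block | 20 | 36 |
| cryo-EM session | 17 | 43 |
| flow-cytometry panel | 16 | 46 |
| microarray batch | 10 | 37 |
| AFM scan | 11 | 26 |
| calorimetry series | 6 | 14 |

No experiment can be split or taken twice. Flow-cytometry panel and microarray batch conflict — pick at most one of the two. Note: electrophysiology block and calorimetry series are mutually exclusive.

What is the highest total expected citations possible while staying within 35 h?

Ranking by ratio (expected citations/h): microarray batch 3.70, flow-cytometry panel 2.88, cryo-EM session 2.53, AFM scan 2.36.
Taking cryo-EM session + microarray batch + calorimetry series: 33 h used, 94 in expected citations.
The closest alternative, cryo-EM session + flow-cytometry panel, reaches only 89.

94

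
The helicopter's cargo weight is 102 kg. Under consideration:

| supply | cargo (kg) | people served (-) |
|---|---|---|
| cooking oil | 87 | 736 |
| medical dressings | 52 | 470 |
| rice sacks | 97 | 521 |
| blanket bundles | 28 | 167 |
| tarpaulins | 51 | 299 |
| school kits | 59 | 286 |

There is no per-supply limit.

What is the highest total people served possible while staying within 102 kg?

736

By people served per kg: medical dressings 9.04, cooking oil 8.46, blanket bundles 5.96, tarpaulins 5.86 lead.
Filling by ratio: medical dressings + blanket bundles for 637, with 22 kg left unused.
Dropping medical dressings and blanket bundles frees 80 kg; slotting in cooking oil (87 kg) lifts the total to 736 at 87 kg.
That's the maximum — no swap from here does better than 736.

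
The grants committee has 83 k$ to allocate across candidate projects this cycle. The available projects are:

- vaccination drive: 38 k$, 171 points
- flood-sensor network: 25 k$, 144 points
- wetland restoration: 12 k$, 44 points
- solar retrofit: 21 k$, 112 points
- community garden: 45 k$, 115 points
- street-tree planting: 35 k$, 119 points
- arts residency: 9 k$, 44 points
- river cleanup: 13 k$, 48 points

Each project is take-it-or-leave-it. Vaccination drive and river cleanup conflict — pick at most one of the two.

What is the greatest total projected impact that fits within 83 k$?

392

By projected impact per k$: flood-sensor network 5.76, solar retrofit 5.33, arts residency 4.89, vaccination drive 4.50 lead.
The ratio ordering already packs tightly: flood-sensor network + wetland restoration + solar retrofit + arts residency + river cleanup, 80 k$, 392.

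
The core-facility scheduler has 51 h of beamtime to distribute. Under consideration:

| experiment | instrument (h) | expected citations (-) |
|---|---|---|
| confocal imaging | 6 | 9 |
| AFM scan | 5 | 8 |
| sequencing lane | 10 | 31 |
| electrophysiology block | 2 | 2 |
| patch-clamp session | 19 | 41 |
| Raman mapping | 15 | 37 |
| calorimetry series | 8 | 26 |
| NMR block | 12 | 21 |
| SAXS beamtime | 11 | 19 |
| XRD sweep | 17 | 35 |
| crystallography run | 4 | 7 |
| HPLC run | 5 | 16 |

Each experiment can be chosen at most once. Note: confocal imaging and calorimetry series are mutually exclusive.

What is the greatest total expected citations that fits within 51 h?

131

The ratio ordering already packs tightly: sequencing lane + Raman mapping + calorimetry series + NMR block + HPLC run, 50 h, 131.
Sequencing lane + electrophysiology block + Raman mapping + calorimetry series + SAXS beamtime + HPLC run (51 h) also reaches 131 — a tie, but nothing goes higher.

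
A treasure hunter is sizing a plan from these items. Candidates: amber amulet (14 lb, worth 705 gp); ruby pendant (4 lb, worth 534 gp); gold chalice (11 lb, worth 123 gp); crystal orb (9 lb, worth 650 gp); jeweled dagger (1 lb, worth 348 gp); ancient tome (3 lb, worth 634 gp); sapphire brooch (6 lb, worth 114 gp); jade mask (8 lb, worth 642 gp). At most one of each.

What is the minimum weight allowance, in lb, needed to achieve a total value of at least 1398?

8

Look for the lowest-weight combination reaching 1398.
ruby pendant + jeweled dagger + ancient tome reaches 1516 using 8 lb.
Any bundle with less than 8 lb falls short of 1398.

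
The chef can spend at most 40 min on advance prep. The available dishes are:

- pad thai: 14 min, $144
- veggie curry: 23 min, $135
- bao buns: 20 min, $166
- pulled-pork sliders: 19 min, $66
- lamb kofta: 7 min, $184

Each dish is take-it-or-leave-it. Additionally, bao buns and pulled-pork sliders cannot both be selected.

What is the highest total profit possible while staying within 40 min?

394

Pad thai + pulled-pork sliders + lamb kofta uses 40 of the 40 min and totals 394.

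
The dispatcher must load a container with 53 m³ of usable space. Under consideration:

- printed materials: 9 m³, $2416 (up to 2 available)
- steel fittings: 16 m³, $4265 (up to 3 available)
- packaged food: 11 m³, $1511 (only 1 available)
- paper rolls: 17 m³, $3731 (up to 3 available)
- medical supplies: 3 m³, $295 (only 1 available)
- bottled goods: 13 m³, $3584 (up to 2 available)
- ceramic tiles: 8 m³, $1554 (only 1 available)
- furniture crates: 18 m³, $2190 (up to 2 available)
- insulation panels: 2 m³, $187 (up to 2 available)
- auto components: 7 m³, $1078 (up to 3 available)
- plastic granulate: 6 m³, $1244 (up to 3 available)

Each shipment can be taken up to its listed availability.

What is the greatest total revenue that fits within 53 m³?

14036

Density check — bottled goods 275.69, printed materials 268.44, steel fittings 266.56, paper rolls 219.47 are the best per m³.
Taking the top-ratio shipments first gives 2×printed materials + medical supplies + 2×bottled goods + plastic granulate for 13539 (53 m³).
A better packing is printed materials + steel fittings + 2×bottled goods + insulation panels: 53 m³, total 14036.
Nothing else within 53 m³ beats 14036.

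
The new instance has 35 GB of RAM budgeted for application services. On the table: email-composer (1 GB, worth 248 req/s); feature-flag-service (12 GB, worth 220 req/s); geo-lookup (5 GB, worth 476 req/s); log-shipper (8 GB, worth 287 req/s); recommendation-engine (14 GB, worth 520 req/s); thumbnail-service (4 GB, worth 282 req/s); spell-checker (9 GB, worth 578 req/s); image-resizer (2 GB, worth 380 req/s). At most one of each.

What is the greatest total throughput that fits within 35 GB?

2484

Best packing: email-composer + geo-lookup + recommendation-engine + thumbnail-service + spell-checker + image-resizer — 35 GB, 2484 total.
An exhaustive check of the 256 subsets confirms 2484.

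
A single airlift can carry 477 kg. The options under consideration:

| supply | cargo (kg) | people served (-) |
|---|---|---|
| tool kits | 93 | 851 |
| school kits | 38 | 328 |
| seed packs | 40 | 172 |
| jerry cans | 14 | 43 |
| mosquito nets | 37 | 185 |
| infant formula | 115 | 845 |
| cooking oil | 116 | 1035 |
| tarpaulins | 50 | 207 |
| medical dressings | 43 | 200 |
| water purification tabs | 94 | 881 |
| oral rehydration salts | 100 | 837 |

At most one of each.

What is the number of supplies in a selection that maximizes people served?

6

Optimal total is 3983.
For example tool kits + school kits + jerry cans + infant formula + cooking oil + water purification tabs achieves it, using 470 kg.
All optima have 6 supplies.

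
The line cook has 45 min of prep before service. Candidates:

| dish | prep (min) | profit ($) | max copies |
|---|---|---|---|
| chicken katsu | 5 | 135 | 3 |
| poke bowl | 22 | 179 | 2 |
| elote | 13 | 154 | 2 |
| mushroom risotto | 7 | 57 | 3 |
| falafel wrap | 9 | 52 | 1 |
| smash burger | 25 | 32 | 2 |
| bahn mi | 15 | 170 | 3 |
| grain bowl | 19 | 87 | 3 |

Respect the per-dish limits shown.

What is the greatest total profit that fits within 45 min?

Greedy by ratio would take 3×chicken katsu + 2×elote: 41 min used, total 713.
The 26 min tied up in 2×elote is better spent on 2×bahn mi — total rises to 745 (45 min).
Every other selection either busts 45 min or exceeds an availability limit or fails to beat 745.

745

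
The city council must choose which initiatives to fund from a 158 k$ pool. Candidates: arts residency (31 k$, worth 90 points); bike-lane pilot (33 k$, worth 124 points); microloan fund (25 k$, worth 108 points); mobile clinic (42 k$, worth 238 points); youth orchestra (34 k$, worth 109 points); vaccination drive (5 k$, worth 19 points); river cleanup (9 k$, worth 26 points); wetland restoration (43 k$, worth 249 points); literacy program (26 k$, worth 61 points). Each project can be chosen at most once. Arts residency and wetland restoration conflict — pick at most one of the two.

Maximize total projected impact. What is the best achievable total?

By projected impact per k$: wetland restoration 5.79, mobile clinic 5.67, microloan fund 4.32 lead.
Taking bike-lane pilot + microloan fund + mobile clinic + vaccination drive + river cleanup + wetland restoration: 157 k$ used, 764 in projected impact.
Runner-up microloan fund + mobile clinic + youth orchestra + vaccination drive + river cleanup + wetland restoration tops out at 749.

764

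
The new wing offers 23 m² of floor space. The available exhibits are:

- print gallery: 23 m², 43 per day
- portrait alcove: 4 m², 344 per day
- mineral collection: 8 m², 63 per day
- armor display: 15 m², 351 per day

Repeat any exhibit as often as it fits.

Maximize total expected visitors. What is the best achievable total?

1720

Density check — portrait alcove 86.00, armor display 23.40, mineral collection 7.88, print gallery 1.87 are the best per m².
Best packing: 5×portrait alcove — 20 m², 1720 total.
The spare 3 m² is too small for any remaining exhibit, and no exchange beats 1720.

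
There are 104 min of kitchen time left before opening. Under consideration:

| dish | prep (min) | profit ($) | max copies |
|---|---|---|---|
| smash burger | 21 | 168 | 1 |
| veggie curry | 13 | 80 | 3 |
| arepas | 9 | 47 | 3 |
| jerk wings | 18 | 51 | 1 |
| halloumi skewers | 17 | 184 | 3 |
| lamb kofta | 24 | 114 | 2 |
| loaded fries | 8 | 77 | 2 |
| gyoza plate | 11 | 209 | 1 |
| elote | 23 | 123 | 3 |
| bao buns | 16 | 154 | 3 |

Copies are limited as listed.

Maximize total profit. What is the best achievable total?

1146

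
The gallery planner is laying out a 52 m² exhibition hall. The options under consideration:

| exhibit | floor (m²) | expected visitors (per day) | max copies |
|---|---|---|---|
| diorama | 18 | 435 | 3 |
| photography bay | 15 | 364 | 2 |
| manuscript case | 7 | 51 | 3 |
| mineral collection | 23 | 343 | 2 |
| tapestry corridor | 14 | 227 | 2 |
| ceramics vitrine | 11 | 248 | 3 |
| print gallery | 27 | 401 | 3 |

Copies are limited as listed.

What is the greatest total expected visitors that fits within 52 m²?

1234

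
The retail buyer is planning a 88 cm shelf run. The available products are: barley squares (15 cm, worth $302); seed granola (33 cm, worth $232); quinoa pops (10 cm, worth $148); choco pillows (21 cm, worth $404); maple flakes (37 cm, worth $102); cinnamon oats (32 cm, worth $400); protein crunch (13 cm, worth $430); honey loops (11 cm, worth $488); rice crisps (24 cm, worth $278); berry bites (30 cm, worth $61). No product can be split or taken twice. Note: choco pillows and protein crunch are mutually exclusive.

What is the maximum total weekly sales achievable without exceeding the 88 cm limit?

1768

Barley squares + quinoa pops + cinnamon oats + protein crunch + honey loops uses 81 of the 88 cm and totals 1768.
Next best is barley squares + quinoa pops + protein crunch + honey loops + rice crisps at 1646 (73 cm) — short by 122.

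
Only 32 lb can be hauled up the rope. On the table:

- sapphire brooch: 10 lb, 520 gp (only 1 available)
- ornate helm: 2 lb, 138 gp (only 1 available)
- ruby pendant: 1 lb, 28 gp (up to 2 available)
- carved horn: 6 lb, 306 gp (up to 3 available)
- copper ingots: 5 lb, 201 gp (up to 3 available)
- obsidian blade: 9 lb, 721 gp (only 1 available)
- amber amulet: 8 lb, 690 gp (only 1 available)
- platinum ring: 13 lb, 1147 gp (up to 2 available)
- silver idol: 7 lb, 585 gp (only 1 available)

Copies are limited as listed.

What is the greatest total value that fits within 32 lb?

2696

Ranking by ratio (value/lb): platinum ring 88.23, amber amulet 86.25, silver idol 83.57, obsidian blade 80.11.
The ratio heuristic lands on ornate helm + 2×ruby pendant + 2×platinum ring (2488) but leaves 2 lb idle.
Replace 2×ruby pendant and platinum ring with obsidian blade + amber amulet: the trade gains 208 net, giving 2696 at 32 lb.
Every other selection either busts 32 lb or exceeds an availability limit or fails to beat 2696.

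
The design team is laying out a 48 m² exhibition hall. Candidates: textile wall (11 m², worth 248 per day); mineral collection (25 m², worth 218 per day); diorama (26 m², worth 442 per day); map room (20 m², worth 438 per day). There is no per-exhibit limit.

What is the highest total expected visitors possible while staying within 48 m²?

Density check — textile wall 22.55, map room 21.90, diorama 17.00 are the best per m².
4×textile wall uses 44 of the 48 m² and totals 992.
Nothing else within 48 m² beats 992.

992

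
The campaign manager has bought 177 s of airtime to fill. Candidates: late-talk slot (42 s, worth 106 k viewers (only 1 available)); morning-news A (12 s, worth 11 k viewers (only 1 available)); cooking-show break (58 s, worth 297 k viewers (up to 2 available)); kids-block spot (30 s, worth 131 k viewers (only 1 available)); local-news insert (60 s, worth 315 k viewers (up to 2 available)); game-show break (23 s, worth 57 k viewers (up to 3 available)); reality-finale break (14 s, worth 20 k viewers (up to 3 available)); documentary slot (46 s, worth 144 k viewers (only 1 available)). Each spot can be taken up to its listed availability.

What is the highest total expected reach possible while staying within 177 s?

A density-first pass picks kids-block spot + 2×local-news insert + game-show break — 818 at 173 s.
Dropping kids-block spot and local-news insert and game-show break frees 113 s; slotting in 2×cooking-show break (116 s) lifts the total to 909 at 176 s.

909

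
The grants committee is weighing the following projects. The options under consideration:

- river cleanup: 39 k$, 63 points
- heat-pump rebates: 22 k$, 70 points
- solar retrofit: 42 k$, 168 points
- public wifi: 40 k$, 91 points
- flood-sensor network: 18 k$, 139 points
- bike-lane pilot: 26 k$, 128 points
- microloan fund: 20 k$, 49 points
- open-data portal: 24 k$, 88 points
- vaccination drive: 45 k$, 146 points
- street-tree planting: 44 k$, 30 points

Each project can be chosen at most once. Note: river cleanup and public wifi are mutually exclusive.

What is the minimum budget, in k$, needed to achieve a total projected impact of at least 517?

Minimise k$ subject to total projected impact ≥ 517.
solar retrofit + flood-sensor network + bike-lane pilot + open-data portal reaches 523 using 110 k$.
Any bundle with less than 110 k$ falls short of 517.

110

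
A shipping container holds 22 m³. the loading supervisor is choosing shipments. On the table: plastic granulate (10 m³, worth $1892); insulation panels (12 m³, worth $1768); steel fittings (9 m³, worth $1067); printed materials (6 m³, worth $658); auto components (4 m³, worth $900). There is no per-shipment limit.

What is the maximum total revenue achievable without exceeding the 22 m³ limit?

4592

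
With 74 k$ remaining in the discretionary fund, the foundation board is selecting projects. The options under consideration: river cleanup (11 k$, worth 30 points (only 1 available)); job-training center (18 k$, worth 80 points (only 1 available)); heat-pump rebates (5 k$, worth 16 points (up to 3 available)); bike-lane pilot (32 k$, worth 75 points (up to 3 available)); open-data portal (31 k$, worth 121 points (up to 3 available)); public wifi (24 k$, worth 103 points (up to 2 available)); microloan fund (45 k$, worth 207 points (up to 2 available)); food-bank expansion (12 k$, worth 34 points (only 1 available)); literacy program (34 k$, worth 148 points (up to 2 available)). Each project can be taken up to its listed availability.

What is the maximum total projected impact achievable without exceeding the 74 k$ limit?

Ranking by ratio (projected impact/k$): microloan fund 4.60, job-training center 4.44, literacy program 4.35.
A density-first pass picks job-training center + 2×heat-pump rebates + microloan fund — 319 at 73 k$.
The 23 k$ tied up in job-training center and heat-pump rebates is better spent on public wifi — total rises to 326 (74 k$).
Nothing else within 74 k$ beats 326.

326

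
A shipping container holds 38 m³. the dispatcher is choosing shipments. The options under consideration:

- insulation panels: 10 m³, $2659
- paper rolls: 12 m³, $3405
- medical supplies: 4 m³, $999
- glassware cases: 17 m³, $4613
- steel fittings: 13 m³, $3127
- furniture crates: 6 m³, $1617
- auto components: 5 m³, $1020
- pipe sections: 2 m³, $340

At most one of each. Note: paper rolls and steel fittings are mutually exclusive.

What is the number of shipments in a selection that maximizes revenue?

4

The maximum revenue within 38 m³ is 10037.
For example paper rolls + medical supplies + glassware cases + auto components achieves it, using 38 m³.
Any selection reaching 10037 contains exactly 4 shipments.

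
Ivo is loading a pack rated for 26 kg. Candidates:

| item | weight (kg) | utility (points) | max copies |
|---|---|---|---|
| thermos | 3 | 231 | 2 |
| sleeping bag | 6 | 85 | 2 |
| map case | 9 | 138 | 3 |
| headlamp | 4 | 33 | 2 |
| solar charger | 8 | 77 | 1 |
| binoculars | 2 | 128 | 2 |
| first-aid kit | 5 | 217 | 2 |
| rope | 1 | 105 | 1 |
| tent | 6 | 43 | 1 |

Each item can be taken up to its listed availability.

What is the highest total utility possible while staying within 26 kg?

1290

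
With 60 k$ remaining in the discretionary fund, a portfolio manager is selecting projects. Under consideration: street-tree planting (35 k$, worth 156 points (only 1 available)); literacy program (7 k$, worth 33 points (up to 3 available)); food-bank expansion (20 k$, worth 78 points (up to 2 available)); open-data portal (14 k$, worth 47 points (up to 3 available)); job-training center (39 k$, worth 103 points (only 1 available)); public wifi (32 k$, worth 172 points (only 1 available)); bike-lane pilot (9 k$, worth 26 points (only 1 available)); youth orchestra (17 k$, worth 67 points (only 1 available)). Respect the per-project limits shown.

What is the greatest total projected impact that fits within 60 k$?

285

Taking the top-ratio projects first gives 3×literacy program + public wifi for 271 (53 k$).
Replace literacy program with open-data portal: the trade gains 14 net, giving 285 at 60 k$.
Nothing else within 60 k$ beats 285.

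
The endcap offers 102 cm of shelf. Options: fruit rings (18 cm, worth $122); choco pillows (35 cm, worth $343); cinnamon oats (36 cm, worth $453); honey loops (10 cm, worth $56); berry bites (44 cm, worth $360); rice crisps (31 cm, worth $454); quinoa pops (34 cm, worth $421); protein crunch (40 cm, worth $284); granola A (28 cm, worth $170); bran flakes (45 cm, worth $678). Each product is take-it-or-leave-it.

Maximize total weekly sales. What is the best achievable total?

The ratio heuristic lands on fruit rings + rice crisps + bran flakes (1254) but leaves 8 cm idle.
Replace fruit rings and bran flakes with cinnamon oats + quinoa pops: the trade gains 74 net, giving 1328 at 101 cm.
The closest alternative, fruit rings + rice crisps + bran flakes, reaches only 1254.

1328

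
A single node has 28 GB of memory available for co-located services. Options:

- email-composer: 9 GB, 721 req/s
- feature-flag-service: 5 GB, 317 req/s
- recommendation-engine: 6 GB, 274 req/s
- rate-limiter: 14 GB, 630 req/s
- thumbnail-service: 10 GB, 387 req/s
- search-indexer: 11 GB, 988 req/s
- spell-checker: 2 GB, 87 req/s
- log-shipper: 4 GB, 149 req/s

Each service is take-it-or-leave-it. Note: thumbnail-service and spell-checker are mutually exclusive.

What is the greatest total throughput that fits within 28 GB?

By throughput per GB: search-indexer 89.82, email-composer 80.11, feature-flag-service 63.40 lead.
Taking email-composer + feature-flag-service + search-indexer + spell-checker: 27 GB used, 2113 in throughput.

2113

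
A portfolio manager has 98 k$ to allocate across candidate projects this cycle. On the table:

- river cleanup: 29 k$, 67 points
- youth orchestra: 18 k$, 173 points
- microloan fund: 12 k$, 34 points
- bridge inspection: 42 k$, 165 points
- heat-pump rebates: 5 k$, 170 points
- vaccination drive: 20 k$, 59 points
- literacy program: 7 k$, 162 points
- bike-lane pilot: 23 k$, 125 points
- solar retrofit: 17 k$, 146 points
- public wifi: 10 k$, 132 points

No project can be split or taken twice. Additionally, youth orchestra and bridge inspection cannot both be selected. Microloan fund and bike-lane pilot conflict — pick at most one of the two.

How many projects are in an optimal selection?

6

Optimal total is 908.
youth orchestra + heat-pump rebates + literacy program + bike-lane pilot + solar retrofit + public wifi hits 908 at 80 k$.
All optima have 6 projects.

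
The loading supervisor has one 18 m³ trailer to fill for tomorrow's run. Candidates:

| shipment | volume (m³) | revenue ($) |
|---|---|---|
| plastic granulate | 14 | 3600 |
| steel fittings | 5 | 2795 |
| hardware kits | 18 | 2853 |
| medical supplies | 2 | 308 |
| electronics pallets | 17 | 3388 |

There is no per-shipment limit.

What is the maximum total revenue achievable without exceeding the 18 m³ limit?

8693

3×steel fittings + medical supplies uses 17 of the 18 m³ and totals 8693.
Every other selection either busts 18 m³ or fails to beat 8693.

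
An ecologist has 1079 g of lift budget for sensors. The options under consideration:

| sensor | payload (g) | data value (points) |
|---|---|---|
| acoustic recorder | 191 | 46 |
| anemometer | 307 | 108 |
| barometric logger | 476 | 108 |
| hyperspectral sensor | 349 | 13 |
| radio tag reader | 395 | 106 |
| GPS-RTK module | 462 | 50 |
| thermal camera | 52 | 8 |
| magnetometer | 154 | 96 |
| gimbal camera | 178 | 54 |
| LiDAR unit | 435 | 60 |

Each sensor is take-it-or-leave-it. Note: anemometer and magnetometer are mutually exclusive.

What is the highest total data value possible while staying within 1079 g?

318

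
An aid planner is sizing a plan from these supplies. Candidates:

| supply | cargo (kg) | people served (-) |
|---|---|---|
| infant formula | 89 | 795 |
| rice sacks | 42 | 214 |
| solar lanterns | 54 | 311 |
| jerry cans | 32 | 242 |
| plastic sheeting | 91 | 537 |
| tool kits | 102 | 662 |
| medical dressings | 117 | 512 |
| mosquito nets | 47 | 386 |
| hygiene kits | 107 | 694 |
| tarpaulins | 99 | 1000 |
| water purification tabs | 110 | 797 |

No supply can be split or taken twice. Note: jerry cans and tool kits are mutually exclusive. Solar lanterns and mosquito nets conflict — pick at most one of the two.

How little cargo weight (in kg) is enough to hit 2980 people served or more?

372

Need the lightest bundle worth ≥ 2980.
infant formula + rice sacks + jerry cans + tarpaulins + water purification tabs reaches 3048 using 372 kg.
No combination under 372 kg hits 2980.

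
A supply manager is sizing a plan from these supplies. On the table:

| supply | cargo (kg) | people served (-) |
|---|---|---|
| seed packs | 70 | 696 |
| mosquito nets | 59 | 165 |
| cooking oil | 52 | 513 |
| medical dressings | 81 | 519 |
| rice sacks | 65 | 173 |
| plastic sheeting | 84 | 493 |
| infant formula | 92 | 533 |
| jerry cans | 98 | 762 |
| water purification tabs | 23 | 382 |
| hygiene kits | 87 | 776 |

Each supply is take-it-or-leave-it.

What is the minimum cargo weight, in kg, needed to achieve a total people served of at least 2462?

Need the lightest bundle worth ≥ 2462.
Taking seed packs + jerry cans + water purification tabs + hygiene kits gives 2616 (≥ 2462) for 278 kg.
No combination under 278 kg hits 2462.

278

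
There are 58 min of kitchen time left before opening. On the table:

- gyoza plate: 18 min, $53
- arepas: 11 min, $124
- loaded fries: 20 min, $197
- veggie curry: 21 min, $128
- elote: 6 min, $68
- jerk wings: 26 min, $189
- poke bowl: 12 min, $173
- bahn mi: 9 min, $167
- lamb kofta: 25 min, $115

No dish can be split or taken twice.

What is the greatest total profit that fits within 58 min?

729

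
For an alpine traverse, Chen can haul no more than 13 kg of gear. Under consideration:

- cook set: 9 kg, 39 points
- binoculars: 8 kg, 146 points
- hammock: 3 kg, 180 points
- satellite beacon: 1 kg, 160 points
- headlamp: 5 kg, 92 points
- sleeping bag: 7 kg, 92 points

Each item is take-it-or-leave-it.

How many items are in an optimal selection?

3

Optimal total is 486.
For example binoculars + hammock + satellite beacon achieves it, using 12 kg.
All optima have 3 items.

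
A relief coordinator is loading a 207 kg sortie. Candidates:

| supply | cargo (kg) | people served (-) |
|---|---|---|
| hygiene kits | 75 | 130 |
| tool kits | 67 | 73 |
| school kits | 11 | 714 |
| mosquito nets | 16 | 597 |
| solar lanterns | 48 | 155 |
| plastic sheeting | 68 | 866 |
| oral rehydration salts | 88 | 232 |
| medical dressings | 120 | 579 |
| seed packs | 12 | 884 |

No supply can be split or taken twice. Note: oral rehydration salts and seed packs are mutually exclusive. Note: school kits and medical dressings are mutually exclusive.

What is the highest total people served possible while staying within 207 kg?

Best packing: school kits + mosquito nets + solar lanterns + plastic sheeting + seed packs — 155 kg, 3216 total.

3216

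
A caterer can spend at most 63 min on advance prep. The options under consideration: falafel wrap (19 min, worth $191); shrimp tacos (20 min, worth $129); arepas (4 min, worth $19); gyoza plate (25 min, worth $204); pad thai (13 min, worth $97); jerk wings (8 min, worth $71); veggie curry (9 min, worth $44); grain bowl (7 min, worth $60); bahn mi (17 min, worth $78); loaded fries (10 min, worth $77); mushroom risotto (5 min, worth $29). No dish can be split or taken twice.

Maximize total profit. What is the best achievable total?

Ranking by ratio (profit/min): falafel wrap 10.05, jerk wings 8.88, grain bowl 8.57, gyoza plate 8.16.
Best packing: falafel wrap + arepas + gyoza plate + jerk wings + grain bowl — 63 min, 545 total.
Next best is falafel wrap + gyoza plate + jerk wings + loaded fries at 543 (62 min) — short by 2.

545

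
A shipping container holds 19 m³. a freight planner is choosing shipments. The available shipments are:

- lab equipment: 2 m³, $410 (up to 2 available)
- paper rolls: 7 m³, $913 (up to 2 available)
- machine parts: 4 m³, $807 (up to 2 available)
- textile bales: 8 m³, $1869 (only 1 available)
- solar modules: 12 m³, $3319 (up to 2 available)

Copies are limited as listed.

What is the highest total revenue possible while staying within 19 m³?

Taking the top-ratio shipments first gives 2×lab equipment + solar modules for 4139 (16 m³).
The 2 m³ tied up in lab equipment is better spent on machine parts — total rises to 4536 (18 m³).
Nothing else within 19 m³ beats 4536.

4536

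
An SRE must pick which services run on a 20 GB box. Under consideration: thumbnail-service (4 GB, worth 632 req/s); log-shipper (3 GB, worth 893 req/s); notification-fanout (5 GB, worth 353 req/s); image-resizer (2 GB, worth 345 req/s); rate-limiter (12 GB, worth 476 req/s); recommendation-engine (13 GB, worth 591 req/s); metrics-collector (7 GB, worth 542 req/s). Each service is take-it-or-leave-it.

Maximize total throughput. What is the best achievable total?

2420

By throughput per GB: log-shipper 297.67, image-resizer 172.50, thumbnail-service 158.00, metrics-collector 77.43 lead.
Greedy by ratio would take thumbnail-service + log-shipper + image-resizer + metrics-collector: 16 GB used, total 2412.
Dropping image-resizer frees 2 GB; slotting in notification-fanout (5 GB) lifts the total to 2420 at 19 GB.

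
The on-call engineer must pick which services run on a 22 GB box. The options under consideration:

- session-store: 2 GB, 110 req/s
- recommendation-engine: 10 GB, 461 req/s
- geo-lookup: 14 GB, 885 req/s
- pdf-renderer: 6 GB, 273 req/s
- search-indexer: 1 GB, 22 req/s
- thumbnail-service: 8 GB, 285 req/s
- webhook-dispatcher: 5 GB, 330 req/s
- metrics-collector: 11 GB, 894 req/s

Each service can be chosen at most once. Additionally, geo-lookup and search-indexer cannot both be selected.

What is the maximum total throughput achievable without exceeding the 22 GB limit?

1497

Filling by ratio: session-store + search-indexer + webhook-dispatcher + metrics-collector for 1356, with 3 GB left unused.
Replace session-store and search-indexer with pdf-renderer: the trade gains 141 net, giving 1497 at 22 GB.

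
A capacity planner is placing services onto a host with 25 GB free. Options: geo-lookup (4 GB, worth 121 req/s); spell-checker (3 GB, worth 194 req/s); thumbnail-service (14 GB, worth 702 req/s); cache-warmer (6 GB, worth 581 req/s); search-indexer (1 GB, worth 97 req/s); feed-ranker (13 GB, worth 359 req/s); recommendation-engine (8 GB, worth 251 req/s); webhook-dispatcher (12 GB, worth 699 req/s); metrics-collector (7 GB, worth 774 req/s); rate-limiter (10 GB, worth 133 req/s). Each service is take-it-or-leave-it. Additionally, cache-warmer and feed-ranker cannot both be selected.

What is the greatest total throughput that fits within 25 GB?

2054

Taking the top-ratio services first gives spell-checker + cache-warmer + search-indexer + recommendation-engine + metrics-collector for 1897 (25 GB).
The 12 GB tied up in spell-checker and search-indexer and recommendation-engine is better spent on webhook-dispatcher — total rises to 2054 (25 GB).
That's the maximum — no feasible swap from here does better than 2054.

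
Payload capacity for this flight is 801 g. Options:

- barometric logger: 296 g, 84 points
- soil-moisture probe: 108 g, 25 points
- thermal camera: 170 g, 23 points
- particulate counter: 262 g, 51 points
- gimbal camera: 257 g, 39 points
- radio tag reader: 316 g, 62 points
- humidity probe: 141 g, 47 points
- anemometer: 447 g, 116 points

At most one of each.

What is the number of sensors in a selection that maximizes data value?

2

Best achievable data value is 200.
For example barometric logger + anemometer achieves it, using 743 g.
Any selection reaching 200 contains exactly 2 sensors.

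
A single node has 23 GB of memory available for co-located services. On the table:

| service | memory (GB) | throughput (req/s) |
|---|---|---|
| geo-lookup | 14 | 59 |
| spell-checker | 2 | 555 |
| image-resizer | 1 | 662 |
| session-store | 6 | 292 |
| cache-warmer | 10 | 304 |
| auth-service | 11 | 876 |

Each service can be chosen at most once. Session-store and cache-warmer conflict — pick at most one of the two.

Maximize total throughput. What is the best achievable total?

The ratio ordering already packs tightly: spell-checker + image-resizer + session-store + auth-service, 20 GB, 2385.
Runner-up spell-checker + image-resizer + auth-service tops out at 2093.

2385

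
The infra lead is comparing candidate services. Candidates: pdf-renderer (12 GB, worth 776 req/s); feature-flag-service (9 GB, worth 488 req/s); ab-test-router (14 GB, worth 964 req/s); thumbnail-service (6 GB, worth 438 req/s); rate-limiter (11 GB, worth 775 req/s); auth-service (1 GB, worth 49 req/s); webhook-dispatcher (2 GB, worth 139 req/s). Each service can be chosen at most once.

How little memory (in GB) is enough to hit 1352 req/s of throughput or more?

Minimise GB subject to total throughput ≥ 1352.
Taking thumbnail-service + rate-limiter + webhook-dispatcher gives 1352 (≥ 1352) for 19 GB.
No combination under 19 GB hits 1352.

19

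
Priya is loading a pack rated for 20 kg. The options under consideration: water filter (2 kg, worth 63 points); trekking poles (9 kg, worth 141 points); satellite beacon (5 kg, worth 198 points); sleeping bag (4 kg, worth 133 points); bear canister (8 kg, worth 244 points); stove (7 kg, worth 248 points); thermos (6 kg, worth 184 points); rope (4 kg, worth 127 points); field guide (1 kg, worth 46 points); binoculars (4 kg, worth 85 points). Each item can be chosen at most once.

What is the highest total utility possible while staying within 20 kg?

706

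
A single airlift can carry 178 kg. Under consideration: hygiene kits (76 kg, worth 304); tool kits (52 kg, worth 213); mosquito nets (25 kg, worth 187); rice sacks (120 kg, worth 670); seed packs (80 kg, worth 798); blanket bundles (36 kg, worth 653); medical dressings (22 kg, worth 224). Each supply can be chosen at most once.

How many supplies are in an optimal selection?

4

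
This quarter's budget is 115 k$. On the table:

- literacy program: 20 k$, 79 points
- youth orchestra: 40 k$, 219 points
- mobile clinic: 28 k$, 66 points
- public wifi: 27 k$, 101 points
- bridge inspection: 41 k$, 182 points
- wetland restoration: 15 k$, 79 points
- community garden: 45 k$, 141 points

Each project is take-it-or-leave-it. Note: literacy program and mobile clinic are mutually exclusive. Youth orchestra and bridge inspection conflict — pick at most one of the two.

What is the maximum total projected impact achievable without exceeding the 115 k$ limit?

478

Ranking by ratio (projected impact/k$): youth orchestra 5.47, wetland restoration 5.27, bridge inspection 4.44, literacy program 3.95.
Best packing: literacy program + youth orchestra + public wifi + wetland restoration — 102 k$, 478 total.
Runner-up youth orchestra + mobile clinic + public wifi + wetland restoration tops out at 465.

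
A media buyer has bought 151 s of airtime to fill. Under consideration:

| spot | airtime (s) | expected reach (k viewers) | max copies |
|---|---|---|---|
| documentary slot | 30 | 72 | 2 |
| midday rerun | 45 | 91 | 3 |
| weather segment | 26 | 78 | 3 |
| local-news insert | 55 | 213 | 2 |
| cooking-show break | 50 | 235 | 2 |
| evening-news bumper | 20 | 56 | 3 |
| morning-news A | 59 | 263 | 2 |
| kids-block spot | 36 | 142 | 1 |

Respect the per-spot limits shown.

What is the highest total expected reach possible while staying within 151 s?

640

Greedy by ratio would take 2×cooking-show break + kids-block spot: 136 s used, total 612.
Dropping cooking-show break frees 50 s; slotting in morning-news A (59 s) lifts the total to 640 at 145 s.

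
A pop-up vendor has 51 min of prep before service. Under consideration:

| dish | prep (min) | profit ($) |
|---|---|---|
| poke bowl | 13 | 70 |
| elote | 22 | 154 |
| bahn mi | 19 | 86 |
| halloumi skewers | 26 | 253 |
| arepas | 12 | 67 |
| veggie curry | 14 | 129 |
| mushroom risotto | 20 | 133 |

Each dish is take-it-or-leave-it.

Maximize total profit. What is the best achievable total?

407

By profit per min: halloumi skewers 9.73, veggie curry 9.21, elote 7.00 lead.
A density-first pass picks halloumi skewers + veggie curry — 382 at 40 min.
The 14 min tied up in veggie curry is better spent on elote — total rises to 407 (48 min).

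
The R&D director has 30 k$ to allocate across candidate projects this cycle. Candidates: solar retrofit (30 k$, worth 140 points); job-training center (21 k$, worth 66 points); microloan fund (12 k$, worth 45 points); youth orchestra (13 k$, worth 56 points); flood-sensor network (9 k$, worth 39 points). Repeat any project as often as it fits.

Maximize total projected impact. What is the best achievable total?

Density check — solar retrofit 4.67, flood-sensor network 4.33, youth orchestra 4.31 are the best per k$.
Solar retrofit uses 30 of the 30 k$ and totals 140.

140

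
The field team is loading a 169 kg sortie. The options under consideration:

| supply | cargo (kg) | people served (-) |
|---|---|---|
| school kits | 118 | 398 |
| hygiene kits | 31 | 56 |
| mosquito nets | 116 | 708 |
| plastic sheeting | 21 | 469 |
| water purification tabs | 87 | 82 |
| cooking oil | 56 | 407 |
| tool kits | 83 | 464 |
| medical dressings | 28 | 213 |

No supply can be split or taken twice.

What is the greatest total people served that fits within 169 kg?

Density check — plastic sheeting 22.33, medical dressings 7.61, cooking oil 7.27, mosquito nets 6.10 are the best per kg.
Taking the top-ratio supplies first gives hygiene kits + plastic sheeting + cooking oil + medical dressings for 1145 (136 kg).
The 87 kg tied up in hygiene kits and cooking oil is better spent on mosquito nets — total rises to 1390 (165 kg).
The spare 4 kg is too small for any remaining supply, and no exchange beats 1390.

1390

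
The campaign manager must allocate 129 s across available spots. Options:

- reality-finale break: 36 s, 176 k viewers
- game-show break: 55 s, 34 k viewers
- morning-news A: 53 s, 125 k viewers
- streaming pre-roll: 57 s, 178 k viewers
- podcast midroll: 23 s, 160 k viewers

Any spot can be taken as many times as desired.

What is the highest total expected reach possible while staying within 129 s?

By expected reach per s: podcast midroll 6.96, reality-finale break 4.89, streaming pre-roll 3.12, morning-news A 2.36 lead.
The ratio heuristic lands on 5×podcast midroll (800) but leaves 14 s idle.
The 23 s tied up in podcast midroll is better spent on reality-finale break — total rises to 816 (128 s).
Every other selection either busts 129 s or fails to beat 816.

816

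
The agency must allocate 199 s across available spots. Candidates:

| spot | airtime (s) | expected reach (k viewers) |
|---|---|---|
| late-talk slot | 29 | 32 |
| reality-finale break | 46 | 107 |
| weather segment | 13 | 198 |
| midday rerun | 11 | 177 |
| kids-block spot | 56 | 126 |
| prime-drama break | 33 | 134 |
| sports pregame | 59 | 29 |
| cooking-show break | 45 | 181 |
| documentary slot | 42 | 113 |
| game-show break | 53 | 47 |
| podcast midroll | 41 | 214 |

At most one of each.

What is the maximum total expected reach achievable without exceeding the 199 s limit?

1030

Density check — midday rerun 16.09, weather segment 15.23, podcast midroll 5.22, prime-drama break 4.06 are the best per s.
Greedy by ratio would take weather segment + midday rerun + prime-drama break + cooking-show break + documentary slot + podcast midroll: 185 s used, total 1017.
Dropping documentary slot frees 42 s; slotting in kids-block spot (56 s) lifts the total to 1030 at 199 s.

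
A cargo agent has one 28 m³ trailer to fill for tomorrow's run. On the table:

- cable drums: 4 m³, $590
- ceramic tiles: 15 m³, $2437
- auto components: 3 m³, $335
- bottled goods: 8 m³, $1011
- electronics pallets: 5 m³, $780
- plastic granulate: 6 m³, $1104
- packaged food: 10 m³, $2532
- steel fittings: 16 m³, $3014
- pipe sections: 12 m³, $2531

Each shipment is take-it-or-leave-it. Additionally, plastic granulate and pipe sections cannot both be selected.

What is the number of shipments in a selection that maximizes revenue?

3

The maximum revenue within 28 m³ is 5843.
electronics pallets + packaged food + pipe sections hits 5843 at 27 m³.
All optima have 3 shipments.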